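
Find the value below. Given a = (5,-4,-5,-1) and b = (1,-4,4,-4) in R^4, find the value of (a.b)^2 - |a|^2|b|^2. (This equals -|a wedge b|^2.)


a . b = 5*1 + (-4)*(-4) + (-5)*4 + (-1)*(-4)
= 5 + 16 + (-20) + 4 = 5
|a|^2 = 5^2 + (-4)^2 + (-5)^2 + (-1)^2 = 67
|b|^2 = 1^2 + (-4)^2 + 4^2 + (-4)^2 = 49
(a.b)^2 = 5^2 = 25
|a|^2 * |b|^2 = 67 * 49 = 3283
Result = 25 - 3283 = -3258


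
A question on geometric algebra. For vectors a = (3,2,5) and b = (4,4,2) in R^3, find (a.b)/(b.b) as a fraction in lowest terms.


Projection coefficient = (a . b) / (b . b)
a . b = 3*4 + 2*4 + 5*2
= 12 + 8 + 10 = 30
b . b = 4^2 + 4^2 + 2^2
= 16 + 16 + 4 = 36
Coefficient = 30/36
In lowest terms: 5/6


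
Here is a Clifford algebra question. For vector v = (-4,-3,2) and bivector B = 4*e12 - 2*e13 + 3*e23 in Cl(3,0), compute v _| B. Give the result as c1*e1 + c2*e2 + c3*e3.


Left contraction v _| B = <vB>_1 (grade-1 part of the geometric product vB).
Using e1_|e12 = e2, e2_|e12 = -e1, e1_|e13 = e3, e3_|e13 = -e1, e2_|e23 = e3, e3_|e23 = -e2:
e1 coeff: -v2*b12 - v3*b13 = -(-3)*(4) - (2)*(-2) = 16
e2 coeff: v1*b12 - v3*b23 = (-4)*(4) - (2)*(3) = -22
e3 coeff: v1*b13 + v2*b23 = (-4)*(-2) + (-3)*(3) = -1
v _| B = 16*e1 - 22*e2 - 1*e3


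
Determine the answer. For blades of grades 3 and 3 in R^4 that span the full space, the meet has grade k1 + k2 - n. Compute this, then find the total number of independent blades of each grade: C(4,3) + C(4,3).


Meet grade = grade(A) + grade(B) - n
= 3 + 3 - 4 = 2
C(4,3) = 4
C(4,3) = 4
dim_A + dim_B = 4 + 4 = 8


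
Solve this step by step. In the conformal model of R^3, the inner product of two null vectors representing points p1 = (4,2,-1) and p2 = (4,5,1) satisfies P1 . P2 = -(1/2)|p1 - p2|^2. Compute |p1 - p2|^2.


p1 - p2 = (0, -3, -2)
|p1 - p2|^2 = 0^2 + (-3)^2 + (-2)^2
= 0 + 9 + 4
= 13


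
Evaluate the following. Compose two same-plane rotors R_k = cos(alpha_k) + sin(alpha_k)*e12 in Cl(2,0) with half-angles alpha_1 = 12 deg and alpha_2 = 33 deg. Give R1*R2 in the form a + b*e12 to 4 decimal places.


Same-plane rotors commute and their half-angles add:
R1*R2 = cos(a1 + a2) + sin(a1 + a2)*e12.
a1 + a2 = 12 + 33 = 45 deg
cos(45 deg) = 0.7071
sin(45 deg) = 0.7071
R1*R2 = 0.7071 + 0.7071*e12


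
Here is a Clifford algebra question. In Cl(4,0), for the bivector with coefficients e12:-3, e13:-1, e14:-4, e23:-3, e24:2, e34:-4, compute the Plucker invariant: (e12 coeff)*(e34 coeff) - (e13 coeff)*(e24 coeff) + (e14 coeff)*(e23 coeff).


Plucker relation: af - be + cd
a*f = (-3)*(-4) = 12
b*e = (-1)*2 = -2
c*d = (-4)*(-3) = 12
af - be + cd = 12 - (-2) + 12
= 26


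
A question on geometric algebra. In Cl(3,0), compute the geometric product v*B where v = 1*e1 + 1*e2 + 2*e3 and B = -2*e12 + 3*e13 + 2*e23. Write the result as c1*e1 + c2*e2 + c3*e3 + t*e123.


vB has grade-1 (vector) and grade-3 (trivector) parts: vB = (v _| B) + (v ^ B).
Vector part <vB>_1:
  e1: -v2*b12 - v3*b13 = -(1)*(-2) - (2)*(3) = -4
  e2: v1*b12 - v3*b23 = (1)*(-2) - (2)*(2) = -6
  e3: v1*b13 + v2*b23 = (1)*(3) + (1)*(2) = 5
Trivector part <vB>_3:
  e123: v1*b23 - v2*b13 + v3*b12 = (1)*(2) - (1)*(3) + (2)*(-2) = -5
vB = -4*e1 - 6*e2 + 5*e3 - 5*e123


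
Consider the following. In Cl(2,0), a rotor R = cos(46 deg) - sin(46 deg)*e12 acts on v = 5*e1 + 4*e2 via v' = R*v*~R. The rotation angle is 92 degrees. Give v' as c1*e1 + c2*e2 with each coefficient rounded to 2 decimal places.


Rotor R = cos(46deg) - sin(46deg)*e12
Rotation angle theta = 2 * 46 = 92 degrees
v' = R*v*~R rotates v by theta.
cos(92deg) = -0.0349, sin(92deg) = 0.9994
v'_1 = 5*cos(92deg) - 4*sin(92deg)
= 5*(-0.0349) - 4*0.9994
= -4.17
v'_2 = 5*sin(92deg) + 4*cos(92deg)
= 5*0.9994 + 4*(-0.0349)
= 4.86
v' = -4.17*e1 + 4.86*e2


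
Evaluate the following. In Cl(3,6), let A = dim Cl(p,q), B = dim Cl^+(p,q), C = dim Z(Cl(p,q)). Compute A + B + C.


n = 3 + 6 = 9
Total dim = 2^9 = 512
Even subalgebra dim = 2^8 = 256
n is odd, so center dim = 2
Sum = 512 + 256 + 2 = 770


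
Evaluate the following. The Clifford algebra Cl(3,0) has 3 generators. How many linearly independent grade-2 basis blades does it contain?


Number of grade-k basis blades in Cl(p,q) with n = p + q is C(n, k).
n = 3 + 0 = 3
C(3, 2) = 3! / (2! * 1!)
= 6 / (2 * 1)
= 3


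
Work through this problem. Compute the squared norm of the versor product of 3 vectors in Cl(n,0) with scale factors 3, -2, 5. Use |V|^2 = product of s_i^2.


Each vector v_i has |v_i|^2 = s_i^2
Squared scales: 3^2 = 9, (-2)^2 = 4, 5^2 = 25
|V|^2 = 9 * 4 * 25
= 900


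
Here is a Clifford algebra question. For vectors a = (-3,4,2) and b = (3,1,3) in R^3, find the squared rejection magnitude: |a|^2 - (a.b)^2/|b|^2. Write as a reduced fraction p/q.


|a|^2 = (-3)^2 + 4^2 + 2^2 = 29
|b|^2 = 3^2 + 1^2 + 3^2 = 19
a . b = (-3)*3 + 4*1 + 2*3 = 1
(a.b)^2 = 1^2 = 1
|rej|^2 = 29 - 1/19
= (551 - 1)/19
= 550/19
In lowest terms: 550/19


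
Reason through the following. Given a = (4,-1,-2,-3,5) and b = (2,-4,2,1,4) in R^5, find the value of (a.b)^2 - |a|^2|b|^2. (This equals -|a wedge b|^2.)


a . b = 4*2 + (-1)*(-4) + (-2)*2 + (-3)*1 + 5*4
= 8 + 4 + (-4) + (-3) + 20 = 25
|a|^2 = 4^2 + (-1)^2 + (-2)^2 + (-3)^2 + 5^2 = 55
|b|^2 = 2^2 + (-4)^2 + 2^2 + 1^2 + 4^2 = 41
(a.b)^2 = 25^2 = 625
|a|^2 * |b|^2 = 55 * 41 = 2255
Result = 625 - 2255 = -1630


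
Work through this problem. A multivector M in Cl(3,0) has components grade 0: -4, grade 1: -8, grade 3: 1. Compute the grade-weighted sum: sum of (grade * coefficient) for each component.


Grade-weighted sum = sum of grade_k * coefficient_k
0*(-4) = 0
1*(-8) = -8
3*1 = 3
Total = 0 + (-8) + 3 = -5


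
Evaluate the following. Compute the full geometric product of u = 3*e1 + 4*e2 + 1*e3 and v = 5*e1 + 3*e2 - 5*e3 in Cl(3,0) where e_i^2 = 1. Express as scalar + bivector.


In Cl(3,0): e_i^2 = 1, e_ie_j = -e_je_i for i != j.
Scalar part = u . v = 3*5 + 4*3 + 1*(-5)
= 15 + 12 + (-5) = 22
e12 coeff = 3*3 - 4*5 = 9 - 20 = -11
e13 coeff = 3*(-5) - 1*5 = -15 - 5 = -20
e23 coeff = 4*(-5) - 1*3 = -20 - 3 = -23
uv = 22 - 11*e12 - 20*e13 - 23*e23


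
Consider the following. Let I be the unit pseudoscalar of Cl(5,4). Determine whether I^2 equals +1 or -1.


The pseudoscalar I = e1...e_n (product of all n generators) of Cl(p,q) satisfies I^2 = (-1)^(q + n(n-1)/2).
p = 5, q = 4, n = p + q = 9
n(n-1)/2 = 9 * 8 / 2 = 36
Exponent = q + n(n-1)/2 = 4 + 36 = 40
I^2 = (-1)^40 = +1


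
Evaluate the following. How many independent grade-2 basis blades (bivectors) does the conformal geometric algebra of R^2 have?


The conformal model of R^2 uses Cl(3,1) with m = 2 + 2 = 4 generators.
Number of grade-2 blades = C(m, 2) = C(4, 2)
= 4*3/2 = 6


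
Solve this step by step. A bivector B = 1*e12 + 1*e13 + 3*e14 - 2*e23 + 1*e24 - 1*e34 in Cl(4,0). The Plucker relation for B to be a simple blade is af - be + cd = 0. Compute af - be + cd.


Plucker relation: af - be + cd
a*f = 1*(-1) = -1
b*e = 1*1 = 1
c*d = 3*(-2) = -6
af - be + cd = -1 - 1 + (-6)
= -8


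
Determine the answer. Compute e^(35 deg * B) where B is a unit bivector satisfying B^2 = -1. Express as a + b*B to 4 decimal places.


For a unit bivector B with B^2 = -1, the exponential series gives
e^(theta*B) = cos(theta) + sin(theta)*B (the GA analogue of Euler's formula).
theta = 35 degrees = 0.610865 rad
cos(35 deg) = 0.8192
sin(35 deg) = 0.5736
exp(theta*B) = 0.8192 + 0.5736*B


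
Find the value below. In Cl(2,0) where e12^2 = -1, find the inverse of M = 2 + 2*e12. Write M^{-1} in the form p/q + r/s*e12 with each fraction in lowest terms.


M = 2 + 2*e12, where e12^2 = -1.
Since M commutes with its reverse ~M = a - b*e12, M * ~M = a^2 - b^2*e12^2 = a^2 + b^2.
So M^{-1} = ~M / (a^2 + b^2) = (a - b*e12)/(a^2 + b^2).
a^2 + b^2 = 4 + 4 = 8
Scalar part = 2/8 = 1/4
Bivector coeff = -2/8 = -1/4
M^{-1} = 1/4 - 1/4*e12


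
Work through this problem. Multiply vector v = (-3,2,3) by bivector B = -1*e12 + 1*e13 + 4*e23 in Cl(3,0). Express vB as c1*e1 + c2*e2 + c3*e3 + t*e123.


vB has grade-1 (vector) and grade-3 (trivector) parts: vB = (v _| B) + (v ^ B).
Vector part <vB>_1:
  e1: -v2*b12 - v3*b13 = -(2)*(-1) - (3)*(1) = -1
  e2: v1*b12 - v3*b23 = (-3)*(-1) - (3)*(4) = -9
  e3: v1*b13 + v2*b23 = (-3)*(1) + (2)*(4) = 5
Trivector part <vB>_3:
  e123: v1*b23 - v2*b13 + v3*b12 = (-3)*(4) - (2)*(1) + (3)*(-1) = -17
vB = -1*e1 - 9*e2 + 5*e3 - 17*e123


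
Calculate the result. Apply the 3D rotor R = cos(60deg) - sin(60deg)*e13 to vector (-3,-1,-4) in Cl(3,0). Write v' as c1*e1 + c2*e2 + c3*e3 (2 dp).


Rotor R = cos(60deg) - sin(60deg)*e13
Rotation angle theta = 2 * 60 = 120 degrees in the e13 plane (e1 -> e3).
The component perpendicular to the plane (e2) is invariant: v'_2 = v2 = -1.00
cos(120deg) = -0.5000, sin(120deg) = 0.8660
v'_1 = v1*cos(theta) - v3*sin(theta) = -3*(-0.5000) - (-4)*0.8660 = 4.96
v'_3 = v1*sin(theta) + v3*cos(theta) = -3*0.8660 + (-4)*(-0.5000) = -0.60
v' = 4.96*e1 - 1.00*e2 - 0.60*e3


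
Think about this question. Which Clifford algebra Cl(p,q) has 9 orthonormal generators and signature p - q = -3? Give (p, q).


We need p + q = 9 and p - q = -3.
Adding: 2p = 9 + (-3) = 6, so p = 3.
Then q = 9 - 3 = 6.
(p, q) = (3, 6)


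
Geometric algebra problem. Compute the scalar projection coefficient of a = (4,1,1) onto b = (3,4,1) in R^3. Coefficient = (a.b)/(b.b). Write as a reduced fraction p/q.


Projection coefficient = (a . b) / (b . b)
a . b = 4*3 + 1*4 + 1*1
= 12 + 4 + 1 = 17
b . b = 3^2 + 4^2 + 1^2
= 9 + 16 + 1 = 26
Coefficient = 17/26
In lowest terms: 17/26


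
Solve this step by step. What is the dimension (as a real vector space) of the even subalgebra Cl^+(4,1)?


Even subalgebra dimension = 2^(n-1)
n = 4 + 1 = 5
2^(5 - 1) = 2^4 = 16
Verification: sum of C(5,k) for even k = 1 + 10 + 5 = 16
Result = 16


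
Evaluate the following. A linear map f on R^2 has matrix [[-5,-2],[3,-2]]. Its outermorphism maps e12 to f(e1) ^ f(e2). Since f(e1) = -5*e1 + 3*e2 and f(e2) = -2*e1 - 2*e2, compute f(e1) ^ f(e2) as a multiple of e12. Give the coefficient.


The outermorphism of a linear map f sends e1^e2 to f(e1)^f(e2).
f(e1) = -5*e1 + 3*e2
f(e2) = -2*e1 - 2*e2
f(e1) ^ f(e2) = (-5*e1 + 3*e2) ^ (-2*e1 - 2*e2)
= (-5)*(-2)*e12 + 3*(-2)*e21
= (10 - (-6))*e12
= 16*e12
Coefficient = 16


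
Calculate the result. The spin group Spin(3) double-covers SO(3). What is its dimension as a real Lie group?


Spin(n) double-covers SO(n); both have Lie algebra so(n) of dimension n(n-1)/2.
n = 3
n(n-1) = 3 * 2 = 6
dim Spin(3) = 6/2 = 3


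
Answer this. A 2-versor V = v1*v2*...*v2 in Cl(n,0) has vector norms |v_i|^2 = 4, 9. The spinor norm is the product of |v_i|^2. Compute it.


Spinor norm N(V) = |v1|^2 * |v2|^2 * ... * |v2|^2
= 4 * 9
Running product: 4, 36
N(V) = 36


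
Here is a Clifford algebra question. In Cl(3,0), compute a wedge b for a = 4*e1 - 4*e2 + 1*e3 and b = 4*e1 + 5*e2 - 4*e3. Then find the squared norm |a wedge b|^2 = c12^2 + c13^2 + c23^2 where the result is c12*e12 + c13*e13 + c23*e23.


a wedge b = (a1*b2 - a2*b1)*e12 + (a1*b3 - a3*b1)*e13 + (a2*b3 - a3*b2)*e23
e12 coeff: 4*5 - (-4)*4 = 20 - (-16) = 36
e13 coeff: 4*(-4) - 1*4 = -16 - 4 = -20
e23 coeff: (-4)*(-4) - 1*5 = 16 - 5 = 11
|a wedge b|^2 = 36^2 + (-20)^2 + 11^2
= 1296 + 400 + 121
= 1817


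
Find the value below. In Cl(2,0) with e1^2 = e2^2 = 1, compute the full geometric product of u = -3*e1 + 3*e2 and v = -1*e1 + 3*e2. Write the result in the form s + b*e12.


Expand: (-3*e1 + 3*e2)(-1*e1 + 3*e2)
= (-3)*(-1)*e1e1 + (-3)*3*e1e2 + 3*(-1)*e2e1 + 3*3*e2e2
Using e1^2 = e2^2 = 1, e2e1 = -e1e2:
Scalar part s = (-3)*(-1) + 3*3 = 3 + 9 = 12
Bivector part b = (-3)*3 - 3*(-1) = -9 - (-3) = -6
uv = 12 - 6*e12


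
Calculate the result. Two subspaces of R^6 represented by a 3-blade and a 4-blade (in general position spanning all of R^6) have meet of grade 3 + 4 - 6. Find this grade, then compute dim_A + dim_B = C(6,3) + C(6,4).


Meet grade = grade(A) + grade(B) - n
= 3 + 4 - 6 = 1
C(6,3) = 20
C(6,4) = 15
dim_A + dim_B = 20 + 15 = 35


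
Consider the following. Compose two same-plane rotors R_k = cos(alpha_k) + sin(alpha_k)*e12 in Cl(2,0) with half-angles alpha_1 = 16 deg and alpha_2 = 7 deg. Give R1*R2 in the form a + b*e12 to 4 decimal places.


Same-plane rotors commute and their half-angles add:
R1*R2 = cos(a1 + a2) + sin(a1 + a2)*e12.
a1 + a2 = 16 + 7 = 23 deg
cos(23 deg) = 0.9205
sin(23 deg) = 0.3907
R1*R2 = 0.9205 + 0.3907*e12


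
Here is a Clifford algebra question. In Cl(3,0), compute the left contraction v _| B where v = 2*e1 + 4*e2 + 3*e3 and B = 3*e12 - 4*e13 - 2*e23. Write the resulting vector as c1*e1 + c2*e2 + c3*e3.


Left contraction v _| B = <vB>_1 (grade-1 part of the geometric product vB).
Using e1_|e12 = e2, e2_|e12 = -e1, e1_|e13 = e3, e3_|e13 = -e1, e2_|e23 = e3, e3_|e23 = -e2:
e1 coeff: -v2*b12 - v3*b13 = -(4)*(3) - (3)*(-4) = 0
e2 coeff: v1*b12 - v3*b23 = (2)*(3) - (3)*(-2) = 12
e3 coeff: v1*b13 + v2*b23 = (2)*(-4) + (4)*(-2) = -16
v _| B = 0*e1 + 12*e2 - 16*e3


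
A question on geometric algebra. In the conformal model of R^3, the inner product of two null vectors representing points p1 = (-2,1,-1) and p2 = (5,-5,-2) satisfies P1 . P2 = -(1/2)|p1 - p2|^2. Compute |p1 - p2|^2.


p1 - p2 = (-7, 6, 1)
|p1 - p2|^2 = (-7)^2 + 6^2 + 1^2
= 49 + 36 + 1
= 86


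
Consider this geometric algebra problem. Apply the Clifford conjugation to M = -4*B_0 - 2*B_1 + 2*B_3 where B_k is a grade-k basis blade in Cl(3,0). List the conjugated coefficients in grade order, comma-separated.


Clifford conjugate sign for grade k: (-1)^(k(k+1)/2)
Grade 0: (-1)^(0*1/2) = (-1)^0 = 1, coeff -4 -> -4
Grade 1: (-1)^(1*2/2) = (-1)^1 = -1, coeff -2 -> 2
Grade 3: (-1)^(3*4/2) = (-1)^6 = 1, coeff 2 -> 2
Conjugated coefficients: -4, 2, 2


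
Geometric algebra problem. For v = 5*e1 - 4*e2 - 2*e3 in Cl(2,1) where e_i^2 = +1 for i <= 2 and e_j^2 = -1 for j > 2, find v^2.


v^2 = sum of c_i^2 * e_i^2
Positive signature terms (e_i^2 = +1): 5^2 + (-4)^2 = 41
Negative signature terms (e_j^2 = -1): (-2)^2 = 4
v^2 = 41 - 4 = 37


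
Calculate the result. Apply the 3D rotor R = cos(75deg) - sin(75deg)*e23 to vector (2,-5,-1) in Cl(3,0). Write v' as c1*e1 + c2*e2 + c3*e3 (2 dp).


Rotor R = cos(75deg) - sin(75deg)*e23
Rotation angle theta = 2 * 75 = 150 degrees in the e23 plane (e2 -> e3).
The component perpendicular to the plane (e1) is invariant: v'_1 = v1 = 2.00
cos(150deg) = -0.8660, sin(150deg) = 0.5000
v'_2 = v2*cos(theta) - v3*sin(theta) = -5*(-0.8660) - (-1)*0.5000 = 4.83
v'_3 = v2*sin(theta) + v3*cos(theta) = -5*0.5000 + (-1)*(-0.8660) = -1.63
v' = 2.00*e1 + 4.83*e2 - 1.63*e3


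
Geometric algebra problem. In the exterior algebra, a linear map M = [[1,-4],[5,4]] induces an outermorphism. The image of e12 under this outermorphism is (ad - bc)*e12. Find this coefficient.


The outermorphism of a linear map f sends e1^e2 to f(e1)^f(e2).
f(e1) = 1*e1 + 5*e2
f(e2) = -4*e1 + 4*e2
f(e1) ^ f(e2) = (1*e1 + 5*e2) ^ (-4*e1 + 4*e2)
= 1*4*e12 + 5*(-4)*e21
= (4 - (-20))*e12
= 24*e12
Coefficient = 24


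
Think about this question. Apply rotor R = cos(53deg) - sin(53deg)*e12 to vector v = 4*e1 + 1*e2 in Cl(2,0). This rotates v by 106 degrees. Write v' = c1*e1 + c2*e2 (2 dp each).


Rotor R = cos(53deg) - sin(53deg)*e12
Rotation angle theta = 2 * 53 = 106 degrees
v' = R*v*~R rotates v by theta.
cos(106deg) = -0.2756, sin(106deg) = 0.9613
v'_1 = 4*cos(106deg) - 1*sin(106deg)
= 4*(-0.2756) - 1*0.9613
= -2.06
v'_2 = 4*sin(106deg) + 1*cos(106deg)
= 4*0.9613 + 1*(-0.2756)
= 3.57
v' = -2.06*e1 + 3.57*e2


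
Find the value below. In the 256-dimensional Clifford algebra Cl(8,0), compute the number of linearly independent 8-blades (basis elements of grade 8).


Number of grade-k basis blades in Cl(p,q) with n = p + q is C(n, k).
n = 8 + 0 = 8
C(8, 8) = 8! / (8! * 0!)
= 40320 / (40320 * 1)
= 1


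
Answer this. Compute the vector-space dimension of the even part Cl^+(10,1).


Even subalgebra dimension = 2^(n-1)
n = 10 + 1 = 11
2^(11 - 1) = 2^10 = 1024
Verification: sum of C(11,k) for even k = 1 + 55 + 330 + 462 + 165 + 11 = 1024
Result = 1024


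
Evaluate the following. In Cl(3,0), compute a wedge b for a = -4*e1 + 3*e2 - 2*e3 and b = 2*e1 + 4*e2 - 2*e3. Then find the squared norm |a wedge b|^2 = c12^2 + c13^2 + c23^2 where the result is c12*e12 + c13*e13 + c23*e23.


a wedge b = (a1*b2 - a2*b1)*e12 + (a1*b3 - a3*b1)*e13 + (a2*b3 - a3*b2)*e23
e12 coeff: (-4)*4 - 3*2 = -16 - 6 = -22
e13 coeff: (-4)*(-2) - (-2)*2 = 8 - (-4) = 12
e23 coeff: 3*(-2) - (-2)*4 = -6 - (-8) = 2
|a wedge b|^2 = (-22)^2 + 12^2 + 2^2
= 484 + 144 + 4
= 632


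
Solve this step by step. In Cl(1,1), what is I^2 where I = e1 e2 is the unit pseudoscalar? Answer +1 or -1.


The pseudoscalar I = e1...e_n (product of all n generators) of Cl(p,q) satisfies I^2 = (-1)^(q + n(n-1)/2).
p = 1, q = 1, n = p + q = 2
n(n-1)/2 = 2 * 1 / 2 = 1
Exponent = q + n(n-1)/2 = 1 + 1 = 2
I^2 = (-1)^2 = +1


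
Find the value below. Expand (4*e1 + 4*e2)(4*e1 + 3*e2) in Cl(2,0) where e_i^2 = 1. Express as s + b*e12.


Expand: (4*e1 + 4*e2)(4*e1 + 3*e2)
= 4*4*e1e1 + 4*3*e1e2 + 4*4*e2e1 + 4*3*e2e2
Using e1^2 = e2^2 = 1, e2e1 = -e1e2:
Scalar part s = 4*4 + 4*3 = 16 + 12 = 28
Bivector part b = 4*3 - 4*4 = 12 - 16 = -4
uv = 28 - 4*e12


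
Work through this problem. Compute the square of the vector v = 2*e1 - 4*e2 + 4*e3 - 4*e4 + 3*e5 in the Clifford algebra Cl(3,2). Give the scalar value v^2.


v^2 = sum of c_i^2 * e_i^2
Positive signature terms (e_i^2 = +1): 2^2 + (-4)^2 + 4^2 = 36
Negative signature terms (e_j^2 = -1): (-4)^2 + 3^2 = 25
v^2 = 36 - 25 = 11


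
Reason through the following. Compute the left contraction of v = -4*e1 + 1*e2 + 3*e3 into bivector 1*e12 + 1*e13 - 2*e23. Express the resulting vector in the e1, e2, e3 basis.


Left contraction v _| B = <vB>_1 (grade-1 part of the geometric product vB).
Using e1_|e12 = e2, e2_|e12 = -e1, e1_|e13 = e3, e3_|e13 = -e1, e2_|e23 = e3, e3_|e23 = -e2:
e1 coeff: -v2*b12 - v3*b13 = -(1)*(1) - (3)*(1) = -4
e2 coeff: v1*b12 - v3*b23 = (-4)*(1) - (3)*(-2) = 2
e3 coeff: v1*b13 + v2*b23 = (-4)*(1) + (1)*(-2) = -6
v _| B = -4*e1 + 2*e2 - 6*e3


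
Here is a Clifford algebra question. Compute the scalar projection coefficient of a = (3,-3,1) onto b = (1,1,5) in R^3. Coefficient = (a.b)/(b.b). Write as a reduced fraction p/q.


Projection coefficient = (a . b) / (b . b)
a . b = 3*1 + (-3)*1 + 1*5
= 3 + (-3) + 5 = 5
b . b = 1^2 + 1^2 + 5^2
= 1 + 1 + 25 = 27
Coefficient = 5/27
In lowest terms: 5/27


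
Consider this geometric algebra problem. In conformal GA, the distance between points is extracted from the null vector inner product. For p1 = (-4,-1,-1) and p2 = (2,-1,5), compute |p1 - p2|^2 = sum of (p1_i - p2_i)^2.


p1 - p2 = (-6, 0, -6)
|p1 - p2|^2 = (-6)^2 + 0^2 + (-6)^2
= 36 + 0 + 36
= 72


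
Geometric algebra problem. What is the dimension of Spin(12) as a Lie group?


Spin(n) double-covers SO(n); both have Lie algebra so(n) of dimension n(n-1)/2.
n = 12
n(n-1) = 12 * 11 = 132
dim Spin(12) = 132/2 = 66


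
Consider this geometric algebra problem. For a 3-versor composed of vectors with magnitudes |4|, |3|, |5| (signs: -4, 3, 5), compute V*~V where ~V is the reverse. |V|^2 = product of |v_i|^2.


Each vector v_i has |v_i|^2 = s_i^2
Squared scales: (-4)^2 = 16, 3^2 = 9, 5^2 = 25
|V|^2 = 16 * 9 * 25
= 3600


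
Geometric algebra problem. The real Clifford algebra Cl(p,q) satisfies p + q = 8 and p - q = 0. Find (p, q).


We need p + q = 8 and p - q = 0.
Adding: 2p = 8 + 0 = 8, so p = 4.
Then q = 8 - 4 = 4.
(p, q) = (4, 4)


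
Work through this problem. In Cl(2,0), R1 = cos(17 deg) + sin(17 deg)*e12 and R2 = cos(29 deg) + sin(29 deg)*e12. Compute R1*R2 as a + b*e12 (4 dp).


Same-plane rotors commute and their half-angles add:
R1*R2 = cos(a1 + a2) + sin(a1 + a2)*e12.
a1 + a2 = 17 + 29 = 46 deg
cos(46 deg) = 0.6947
sin(46 deg) = 0.7193
R1*R2 = 0.6947 + 0.7193*e12


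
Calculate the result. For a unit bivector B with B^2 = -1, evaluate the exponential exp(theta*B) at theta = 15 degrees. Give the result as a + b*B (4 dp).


For a unit bivector B with B^2 = -1, the exponential series gives
e^(theta*B) = cos(theta) + sin(theta)*B (the GA analogue of Euler's formula).
theta = 15 degrees = 0.261799 rad
cos(15 deg) = 0.9659
sin(15 deg) = 0.2588
exp(theta*B) = 0.9659 + 0.2588*B


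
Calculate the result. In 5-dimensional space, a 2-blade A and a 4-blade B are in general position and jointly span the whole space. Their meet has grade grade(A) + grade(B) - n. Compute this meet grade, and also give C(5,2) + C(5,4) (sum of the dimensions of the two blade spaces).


Meet grade = grade(A) + grade(B) - n
= 2 + 4 - 5 = 1
C(5,2) = 10
C(5,4) = 5
dim_A + dim_B = 10 + 5 = 15


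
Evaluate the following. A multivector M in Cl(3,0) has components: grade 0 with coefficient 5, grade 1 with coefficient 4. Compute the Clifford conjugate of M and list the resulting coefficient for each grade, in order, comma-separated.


Clifford conjugate sign for grade k: (-1)^(k(k+1)/2)
Grade 0: (-1)^(0*1/2) = (-1)^0 = 1, coeff 5 -> 5
Grade 1: (-1)^(1*2/2) = (-1)^1 = -1, coeff 4 -> -4
Conjugated coefficients: 5, -4


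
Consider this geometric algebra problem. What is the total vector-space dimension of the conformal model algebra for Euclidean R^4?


The conformal model of R^4 uses Cl(5,1): the 4 Euclidean generators plus two extra orthogonal generators e+ (e+^2 = +1) and e- (e-^2 = -1), from which the null vectors e0, einf are built.
Number of generators m = 4 + 2 = 6.
dim Cl(p,q) = 2^m = 2^6 = 64


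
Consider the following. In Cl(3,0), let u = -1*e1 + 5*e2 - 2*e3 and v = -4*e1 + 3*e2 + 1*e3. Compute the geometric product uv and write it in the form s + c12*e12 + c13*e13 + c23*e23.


In Cl(3,0): e_i^2 = 1, e_ie_j = -e_je_i for i != j.
Scalar part = u . v = (-1)*(-4) + 5*3 + (-2)*1
= 4 + 15 + (-2) = 17
e12 coeff = (-1)*3 - 5*(-4) = -3 - (-20) = 17
e13 coeff = (-1)*1 - (-2)*(-4) = -1 - 8 = -9
e23 coeff = 5*1 - (-2)*3 = 5 - (-6) = 11
uv = 17 + 17*e12 - 9*e13 + 11*e23


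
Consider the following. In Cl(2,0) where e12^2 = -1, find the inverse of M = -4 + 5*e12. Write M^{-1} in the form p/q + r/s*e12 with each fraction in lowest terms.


M = -4 + 5*e12, where e12^2 = -1.
Since M commutes with its reverse ~M = a - b*e12, M * ~M = a^2 - b^2*e12^2 = a^2 + b^2.
So M^{-1} = ~M / (a^2 + b^2) = (a - b*e12)/(a^2 + b^2).
a^2 + b^2 = 16 + 25 = 41
Scalar part = -4/41 = -4/41
Bivector coeff = -5/41 = -5/41
M^{-1} = -4/41 - 5/41*e12


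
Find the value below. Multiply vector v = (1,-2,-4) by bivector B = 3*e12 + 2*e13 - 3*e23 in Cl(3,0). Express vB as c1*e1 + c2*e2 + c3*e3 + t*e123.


vB has grade-1 (vector) and grade-3 (trivector) parts: vB = (v _| B) + (v ^ B).
Vector part <vB>_1:
  e1: -v2*b12 - v3*b13 = -(-2)*(3) - (-4)*(2) = 14
  e2: v1*b12 - v3*b23 = (1)*(3) - (-4)*(-3) = -9
  e3: v1*b13 + v2*b23 = (1)*(2) + (-2)*(-3) = 8
Trivector part <vB>_3:
  e123: v1*b23 - v2*b13 + v3*b12 = (1)*(-3) - (-2)*(2) + (-4)*(3) = -11
vB = 14*e1 - 9*e2 + 8*e3 - 11*e123


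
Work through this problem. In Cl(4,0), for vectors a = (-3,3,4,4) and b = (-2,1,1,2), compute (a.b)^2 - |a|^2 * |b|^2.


a . b = (-3)*(-2) + 3*1 + 4*1 + 4*2
= 6 + 3 + 4 + 8 = 21
|a|^2 = (-3)^2 + 3^2 + 4^2 + 4^2 = 50
|b|^2 = (-2)^2 + 1^2 + 1^2 + 2^2 = 10
(a.b)^2 = 21^2 = 441
|a|^2 * |b|^2 = 50 * 10 = 500
Result = 441 - 500 = -59


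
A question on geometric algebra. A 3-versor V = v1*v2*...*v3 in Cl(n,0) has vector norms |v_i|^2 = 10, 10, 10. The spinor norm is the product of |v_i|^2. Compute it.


Spinor norm N(V) = |v1|^2 * |v2|^2 * ... * |v3|^2
= 10 * 10 * 10
Running product: 10, 100, 1000
N(V) = 1000


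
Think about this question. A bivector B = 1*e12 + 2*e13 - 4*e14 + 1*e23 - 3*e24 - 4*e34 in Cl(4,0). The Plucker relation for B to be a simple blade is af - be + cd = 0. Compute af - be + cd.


Plucker relation: af - be + cd
a*f = 1*(-4) = -4
b*e = 2*(-3) = -6
c*d = (-4)*1 = -4
af - be + cd = -4 - (-6) + (-4)
= -2


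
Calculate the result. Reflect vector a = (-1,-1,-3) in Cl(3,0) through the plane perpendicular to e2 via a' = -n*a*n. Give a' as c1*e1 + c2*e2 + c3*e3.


Reflection formula: a' = -n*a*n, with n = e2 (unit vector, n^2 = 1).
For reflection through hyperplane perp to e2:
The component along e2 flips sign, others stay.
a = (-1, -1, -3)
a' = (-1, 1, -3)
a' = -1*e1 + 1*e2 - 3*e3


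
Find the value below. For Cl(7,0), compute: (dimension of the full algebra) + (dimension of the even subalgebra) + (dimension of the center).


n = 7 + 0 = 7
Total dim = 2^7 = 128
Even subalgebra dim = 2^6 = 64
n is odd, so center dim = 2
Sum = 128 + 64 + 2 = 194


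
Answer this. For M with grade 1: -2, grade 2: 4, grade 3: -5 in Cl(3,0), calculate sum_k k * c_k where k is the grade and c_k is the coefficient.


Grade-weighted sum = sum of grade_k * coefficient_k
1*(-2) = -2
2*4 = 8
3*(-5) = -15
Total = -2 + 8 + (-15) = -9


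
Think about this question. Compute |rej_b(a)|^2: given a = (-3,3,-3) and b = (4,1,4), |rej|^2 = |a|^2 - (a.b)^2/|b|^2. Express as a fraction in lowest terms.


|a|^2 = (-3)^2 + 3^2 + (-3)^2 = 27
|b|^2 = 4^2 + 1^2 + 4^2 = 33
a . b = (-3)*4 + 3*1 + (-3)*4 = -21
(a.b)^2 = (-21)^2 = 441
|rej|^2 = 27 - 441/33
= (891 - 441)/33
= 450/33
In lowest terms: 150/11


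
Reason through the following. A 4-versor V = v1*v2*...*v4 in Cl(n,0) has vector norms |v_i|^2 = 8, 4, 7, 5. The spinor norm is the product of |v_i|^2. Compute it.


Spinor norm N(V) = |v1|^2 * |v2|^2 * ... * |v4|^2
= 8 * 4 * 7 * 5
Running product: 8, 32, 224, 1120
N(V) = 1120


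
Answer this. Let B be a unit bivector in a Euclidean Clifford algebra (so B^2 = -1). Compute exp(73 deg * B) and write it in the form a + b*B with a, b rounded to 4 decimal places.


For a unit bivector B with B^2 = -1, the exponential series gives
e^(theta*B) = cos(theta) + sin(theta)*B (the GA analogue of Euler's formula).
theta = 73 degrees = 1.27409 rad
cos(73 deg) = 0.2924
sin(73 deg) = 0.9563
exp(theta*B) = 0.2924 + 0.9563*B


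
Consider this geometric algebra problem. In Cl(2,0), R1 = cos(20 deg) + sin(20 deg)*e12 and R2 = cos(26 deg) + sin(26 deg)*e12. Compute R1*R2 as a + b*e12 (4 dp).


Same-plane rotors commute and their half-angles add:
R1*R2 = cos(a1 + a2) + sin(a1 + a2)*e12.
a1 + a2 = 20 + 26 = 46 deg
cos(46 deg) = 0.6947
sin(46 deg) = 0.7193
R1*R2 = 0.6947 + 0.7193*e12


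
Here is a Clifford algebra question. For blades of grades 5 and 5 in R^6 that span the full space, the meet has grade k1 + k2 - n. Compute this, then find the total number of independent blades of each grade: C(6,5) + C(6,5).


Meet grade = grade(A) + grade(B) - n
= 5 + 5 - 6 = 4
C(6,5) = 6
C(6,5) = 6
dim_A + dim_B = 6 + 6 = 12


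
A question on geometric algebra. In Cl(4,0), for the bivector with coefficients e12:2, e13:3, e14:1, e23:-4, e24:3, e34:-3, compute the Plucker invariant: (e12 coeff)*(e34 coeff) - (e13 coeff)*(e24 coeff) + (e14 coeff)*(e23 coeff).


Plucker relation: af - be + cd
a*f = 2*(-3) = -6
b*e = 3*3 = 9
c*d = 1*(-4) = -4
af - be + cd = -6 - 9 + (-4)
= -19


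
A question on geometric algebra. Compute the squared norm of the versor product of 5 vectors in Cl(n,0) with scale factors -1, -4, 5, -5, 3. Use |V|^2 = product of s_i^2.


Each vector v_i has |v_i|^2 = s_i^2
Squared scales: (-1)^2 = 1, (-4)^2 = 16, 5^2 = 25, (-5)^2 = 25, 3^2 = 9
|V|^2 = 1 * 16 * 25 * 25 * 9
= 90000


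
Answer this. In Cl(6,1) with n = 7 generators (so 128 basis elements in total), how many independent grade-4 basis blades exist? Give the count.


Number of grade-k basis blades in Cl(p,q) with n = p + q is C(n, k).
n = 6 + 1 = 7
C(7, 4) = 7! / (4! * 3!)
= 5040 / (24 * 6)
= 35


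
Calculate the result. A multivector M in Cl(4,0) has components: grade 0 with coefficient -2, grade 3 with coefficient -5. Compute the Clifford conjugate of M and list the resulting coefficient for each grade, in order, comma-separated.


Clifford conjugate sign for grade k: (-1)^(k(k+1)/2)
Grade 0: (-1)^(0*1/2) = (-1)^0 = 1, coeff -2 -> -2
Grade 3: (-1)^(3*4/2) = (-1)^6 = 1, coeff -5 -> -5
Conjugated coefficients: -2, -5


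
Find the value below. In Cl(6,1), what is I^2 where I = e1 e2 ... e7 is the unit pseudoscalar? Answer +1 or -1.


The pseudoscalar I = e1...e_n (product of all n generators) of Cl(p,q) satisfies I^2 = (-1)^(q + n(n-1)/2).
p = 6, q = 1, n = p + q = 7
n(n-1)/2 = 7 * 6 / 2 = 21
Exponent = q + n(n-1)/2 = 1 + 21 = 22
I^2 = (-1)^22 = +1


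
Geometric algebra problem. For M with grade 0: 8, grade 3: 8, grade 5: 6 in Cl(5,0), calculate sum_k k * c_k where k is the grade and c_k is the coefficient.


Grade-weighted sum = sum of grade_k * coefficient_k
0*8 = 0
3*8 = 24
5*6 = 30
Total = 0 + 24 + 30 = 54


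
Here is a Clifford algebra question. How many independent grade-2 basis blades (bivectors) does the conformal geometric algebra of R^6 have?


The conformal model of R^6 uses Cl(7,1) with m = 6 + 2 = 8 generators.
Number of grade-2 blades = C(m, 2) = C(8, 2)
= 8*7/2 = 28


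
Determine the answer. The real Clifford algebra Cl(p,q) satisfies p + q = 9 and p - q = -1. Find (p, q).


We need p + q = 9 and p - q = -1.
Adding: 2p = 9 + (-1) = 8, so p = 4.
Then q = 9 - 4 = 5.
(p, q) = (4, 5)


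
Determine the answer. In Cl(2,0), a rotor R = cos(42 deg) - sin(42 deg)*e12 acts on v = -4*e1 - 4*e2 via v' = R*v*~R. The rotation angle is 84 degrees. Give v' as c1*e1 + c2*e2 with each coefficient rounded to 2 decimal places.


Rotor R = cos(42deg) - sin(42deg)*e12
Rotation angle theta = 2 * 42 = 84 degrees
v' = R*v*~R rotates v by theta.
cos(84deg) = 0.1045, sin(84deg) = 0.9945
v'_1 = -4*cos(84deg) - (-4)*sin(84deg)
= -4*0.1045 - (-4)*0.9945
= 3.56
v'_2 = -4*sin(84deg) + (-4)*cos(84deg)
= -4*0.9945 + (-4)*0.1045
= -4.40
v' = 3.56*e1 - 4.40*e2


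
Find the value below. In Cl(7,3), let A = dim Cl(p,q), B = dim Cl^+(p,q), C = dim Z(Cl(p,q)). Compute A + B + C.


n = 7 + 3 = 10
Total dim = 2^10 = 1024
Even subalgebra dim = 2^9 = 512
n is even, so center dim = 1
Sum = 1024 + 512 + 1 = 1537


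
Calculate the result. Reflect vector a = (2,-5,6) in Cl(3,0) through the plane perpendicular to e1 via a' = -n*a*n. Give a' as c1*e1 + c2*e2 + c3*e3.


Reflection formula: a' = -n*a*n, with n = e1 (unit vector, n^2 = 1).
For reflection through hyperplane perp to e1:
The component along e1 flips sign, others stay.
a = (2, -5, 6)
a' = (-2, -5, 6)
a' = -2*e1 - 5*e2 + 6*e3


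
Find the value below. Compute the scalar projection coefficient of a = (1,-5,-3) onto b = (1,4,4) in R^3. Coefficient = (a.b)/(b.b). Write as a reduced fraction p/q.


Projection coefficient = (a . b) / (b . b)
a . b = 1*1 + (-5)*4 + (-3)*4
= 1 + (-20) + (-12) = -31
b . b = 1^2 + 4^2 + 4^2
= 1 + 16 + 16 = 33
Coefficient = -31/33
In lowest terms: -31/33


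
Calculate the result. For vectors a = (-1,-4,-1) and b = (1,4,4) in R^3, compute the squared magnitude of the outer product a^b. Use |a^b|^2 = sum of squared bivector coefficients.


a wedge b = (a1*b2 - a2*b1)*e12 + (a1*b3 - a3*b1)*e13 + (a2*b3 - a3*b2)*e23
e12 coeff: (-1)*4 - (-4)*1 = -4 - (-4) = 0
e13 coeff: (-1)*4 - (-1)*1 = -4 - (-1) = -3
e23 coeff: (-4)*4 - (-1)*4 = -16 - (-4) = -12
|a wedge b|^2 = 0^2 + (-3)^2 + (-12)^2
= 0 + 9 + 144
= 153


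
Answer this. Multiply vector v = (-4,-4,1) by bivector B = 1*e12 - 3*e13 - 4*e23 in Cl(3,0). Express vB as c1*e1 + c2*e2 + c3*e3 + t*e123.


vB has grade-1 (vector) and grade-3 (trivector) parts: vB = (v _| B) + (v ^ B).
Vector part <vB>_1:
  e1: -v2*b12 - v3*b13 = -(-4)*(1) - (1)*(-3) = 7
  e2: v1*b12 - v3*b23 = (-4)*(1) - (1)*(-4) = 0
  e3: v1*b13 + v2*b23 = (-4)*(-3) + (-4)*(-4) = 28
Trivector part <vB>_3:
  e123: v1*b23 - v2*b13 + v3*b12 = (-4)*(-4) - (-4)*(-3) + (1)*(1) = 5
vB = 7*e1 + 0*e2 + 28*e3 + 5*e123


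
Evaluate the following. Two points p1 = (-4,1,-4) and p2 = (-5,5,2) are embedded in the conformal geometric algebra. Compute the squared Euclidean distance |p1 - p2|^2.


p1 - p2 = (1, -4, -6)
|p1 - p2|^2 = 1^2 + (-4)^2 + (-6)^2
= 1 + 16 + 36
= 53


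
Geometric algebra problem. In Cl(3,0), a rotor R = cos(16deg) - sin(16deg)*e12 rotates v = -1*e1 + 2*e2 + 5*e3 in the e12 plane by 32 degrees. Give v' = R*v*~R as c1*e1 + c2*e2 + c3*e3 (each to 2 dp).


Rotor R = cos(16deg) - sin(16deg)*e12
Rotation angle theta = 2 * 16 = 32 degrees in the e12 plane (e1 -> e2).
The component perpendicular to the plane (e3) is invariant: v'_3 = v3 = 5.00
cos(32deg) = 0.8480, sin(32deg) = 0.5299
v'_1 = v1*cos(theta) - v2*sin(theta) = -1*0.8480 - 2*0.5299 = -1.91
v'_2 = v1*sin(theta) + v2*cos(theta) = -1*0.5299 + 2*0.8480 = 1.17
v' = -1.91*e1 + 1.17*e2 + 5.00*e3


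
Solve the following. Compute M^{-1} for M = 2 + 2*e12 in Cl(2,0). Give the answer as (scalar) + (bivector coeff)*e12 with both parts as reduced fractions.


M = 2 + 2*e12, where e12^2 = -1.
Since M commutes with its reverse ~M = a - b*e12, M * ~M = a^2 - b^2*e12^2 = a^2 + b^2.
So M^{-1} = ~M / (a^2 + b^2) = (a - b*e12)/(a^2 + b^2).
a^2 + b^2 = 4 + 4 = 8
Scalar part = 2/8 = 1/4
Bivector coeff = -2/8 = -1/4
M^{-1} = 1/4 - 1/4*e12


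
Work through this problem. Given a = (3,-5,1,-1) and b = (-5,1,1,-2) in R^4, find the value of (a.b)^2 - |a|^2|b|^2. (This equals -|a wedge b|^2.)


a . b = 3*(-5) + (-5)*1 + 1*1 + (-1)*(-2)
= -15 + (-5) + 1 + 2 = -17
|a|^2 = 3^2 + (-5)^2 + 1^2 + (-1)^2 = 36
|b|^2 = (-5)^2 + 1^2 + 1^2 + (-2)^2 = 31
(a.b)^2 = (-17)^2 = 289
|a|^2 * |b|^2 = 36 * 31 = 1116
Result = 289 - 1116 = -827


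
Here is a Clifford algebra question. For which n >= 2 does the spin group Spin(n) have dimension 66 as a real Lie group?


dim Spin(n) = dim so(n) = n(n-1)/2.
Solve n(n-1)/2 = 66, i.e. n^2 - n - 132 = 0.
Discriminant = 1 + 8*66 = 529
n = (1 + sqrt(529))/2 = (1 + 23)/2 = 12


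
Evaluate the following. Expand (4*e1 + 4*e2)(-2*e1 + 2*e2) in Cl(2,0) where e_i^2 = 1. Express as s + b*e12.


Expand: (4*e1 + 4*e2)(-2*e1 + 2*e2)
= 4*(-2)*e1e1 + 4*2*e1e2 + 4*(-2)*e2e1 + 4*2*e2e2
Using e1^2 = e2^2 = 1, e2e1 = -e1e2:
Scalar part s = 4*(-2) + 4*2 = -8 + 8 = 0
Bivector part b = 4*2 - 4*(-2) = 8 - (-8) = 16
uv = 0 + 16*e12


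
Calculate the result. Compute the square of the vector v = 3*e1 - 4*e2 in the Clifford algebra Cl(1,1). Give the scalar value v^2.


v^2 = sum of c_i^2 * e_i^2
Positive signature terms (e_i^2 = +1): 3^2 = 9
Negative signature terms (e_j^2 = -1): (-4)^2 = 16
v^2 = 9 - 16 = -7


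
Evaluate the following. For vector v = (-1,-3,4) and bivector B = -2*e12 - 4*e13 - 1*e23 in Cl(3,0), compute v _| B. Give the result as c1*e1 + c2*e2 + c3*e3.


Left contraction v _| B = <vB>_1 (grade-1 part of the geometric product vB).
Using e1_|e12 = e2, e2_|e12 = -e1, e1_|e13 = e3, e3_|e13 = -e1, e2_|e23 = e3, e3_|e23 = -e2:
e1 coeff: -v2*b12 - v3*b13 = -(-3)*(-2) - (4)*(-4) = 10
e2 coeff: v1*b12 - v3*b23 = (-1)*(-2) - (4)*(-1) = 6
e3 coeff: v1*b13 + v2*b23 = (-1)*(-4) + (-3)*(-1) = 7
v _| B = 10*e1 + 6*e2 + 7*e3


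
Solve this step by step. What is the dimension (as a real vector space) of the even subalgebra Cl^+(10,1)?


Even subalgebra dimension = 2^(n-1)
n = 10 + 1 = 11
2^(11 - 1) = 2^10 = 1024
Verification: sum of C(11,k) for even k = 1 + 55 + 330 + 462 + 165 + 11 = 1024
Result = 1024


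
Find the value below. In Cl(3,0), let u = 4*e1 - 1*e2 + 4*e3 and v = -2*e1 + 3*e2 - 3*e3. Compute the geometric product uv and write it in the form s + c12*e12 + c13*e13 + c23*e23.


In Cl(3,0): e_i^2 = 1, e_ie_j = -e_je_i for i != j.
Scalar part = u . v = 4*(-2) + (-1)*3 + 4*(-3)
= -8 + (-3) + (-12) = -23
e12 coeff = 4*3 - (-1)*(-2) = 12 - 2 = 10
e13 coeff = 4*(-3) - 4*(-2) = -12 - (-8) = -4
e23 coeff = (-1)*(-3) - 4*3 = 3 - 12 = -9
uv = -23 + 10*e12 - 4*e13 - 9*e23


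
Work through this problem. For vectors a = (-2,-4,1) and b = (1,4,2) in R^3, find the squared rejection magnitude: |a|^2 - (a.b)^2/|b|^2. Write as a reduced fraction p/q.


|a|^2 = (-2)^2 + (-4)^2 + 1^2 = 21
|b|^2 = 1^2 + 4^2 + 2^2 = 21
a . b = (-2)*1 + (-4)*4 + 1*2 = -16
(a.b)^2 = (-16)^2 = 256
|rej|^2 = 21 - 256/21
= (441 - 256)/21
= 185/21
In lowest terms: 185/21


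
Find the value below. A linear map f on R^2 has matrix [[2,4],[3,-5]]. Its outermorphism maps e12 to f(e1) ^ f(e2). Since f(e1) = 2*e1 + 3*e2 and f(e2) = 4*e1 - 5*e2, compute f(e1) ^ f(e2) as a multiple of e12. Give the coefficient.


The outermorphism of a linear map f sends e1^e2 to f(e1)^f(e2).
f(e1) = 2*e1 + 3*e2
f(e2) = 4*e1 - 5*e2
f(e1) ^ f(e2) = (2*e1 + 3*e2) ^ (4*e1 - 5*e2)
= 2*(-5)*e12 + 3*4*e21
= (-10 - 12)*e12
= -22*e12
Coefficient = -22


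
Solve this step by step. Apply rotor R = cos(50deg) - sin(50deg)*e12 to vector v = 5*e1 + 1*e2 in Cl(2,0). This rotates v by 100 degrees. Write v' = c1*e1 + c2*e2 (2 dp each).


Rotor R = cos(50deg) - sin(50deg)*e12
Rotation angle theta = 2 * 50 = 100 degrees
v' = R*v*~R rotates v by theta.
cos(100deg) = -0.1736, sin(100deg) = 0.9848
v'_1 = 5*cos(100deg) - 1*sin(100deg)
= 5*(-0.1736) - 1*0.9848
= -1.85
v'_2 = 5*sin(100deg) + 1*cos(100deg)
= 5*0.9848 + 1*(-0.1736)
= 4.75
v' = -1.85*e1 + 4.75*e2


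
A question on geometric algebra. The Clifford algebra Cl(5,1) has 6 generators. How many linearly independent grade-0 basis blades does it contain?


Number of grade-k basis blades in Cl(p,q) with n = p + q is C(n, k).
n = 5 + 1 = 6
C(6, 0) = 6! / (0! * 6!)
= 720 / (1 * 720)
= 1


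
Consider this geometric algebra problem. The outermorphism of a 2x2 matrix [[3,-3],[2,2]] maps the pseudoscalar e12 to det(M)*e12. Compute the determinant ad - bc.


The outermorphism of a linear map f sends e1^e2 to f(e1)^f(e2).
f(e1) = 3*e1 + 2*e2
f(e2) = -3*e1 + 2*e2
f(e1) ^ f(e2) = (3*e1 + 2*e2) ^ (-3*e1 + 2*e2)
= 3*2*e12 + 2*(-3)*e21
= (6 - (-6))*e12
= 12*e12
Coefficient = 12


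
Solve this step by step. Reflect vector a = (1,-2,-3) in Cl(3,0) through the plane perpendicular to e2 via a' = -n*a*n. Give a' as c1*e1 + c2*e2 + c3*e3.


Reflection formula: a' = -n*a*n, with n = e2 (unit vector, n^2 = 1).
For reflection through hyperplane perp to e2:
The component along e2 flips sign, others stay.
a = (1, -2, -3)
a' = (1, 2, -3)
a' = 1*e1 + 2*e2 - 3*e3


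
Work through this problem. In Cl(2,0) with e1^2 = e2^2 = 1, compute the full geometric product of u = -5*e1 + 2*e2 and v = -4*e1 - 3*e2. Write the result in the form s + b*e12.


Expand: (-5*e1 + 2*e2)(-4*e1 - 3*e2)
= (-5)*(-4)*e1e1 + (-5)*(-3)*e1e2 + 2*(-4)*e2e1 + 2*(-3)*e2e2
Using e1^2 = e2^2 = 1, e2e1 = -e1e2:
Scalar part s = (-5)*(-4) + 2*(-3) = 20 + (-6) = 14
Bivector part b = (-5)*(-3) - 2*(-4) = 15 - (-8) = 23
uv = 14 + 23*e12


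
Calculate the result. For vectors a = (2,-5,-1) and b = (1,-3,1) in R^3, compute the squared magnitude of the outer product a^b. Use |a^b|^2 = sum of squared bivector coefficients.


a wedge b = (a1*b2 - a2*b1)*e12 + (a1*b3 - a3*b1)*e13 + (a2*b3 - a3*b2)*e23
e12 coeff: 2*(-3) - (-5)*1 = -6 - (-5) = -1
e13 coeff: 2*1 - (-1)*1 = 2 - (-1) = 3
e23 coeff: (-5)*1 - (-1)*(-3) = -5 - 3 = -8
|a wedge b|^2 = (-1)^2 + 3^2 + (-8)^2
= 1 + 9 + 64
= 74


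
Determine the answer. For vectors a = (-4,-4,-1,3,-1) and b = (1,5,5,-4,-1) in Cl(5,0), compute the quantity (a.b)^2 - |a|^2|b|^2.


a . b = (-4)*1 + (-4)*5 + (-1)*5 + 3*(-4) + (-1)*(-1)
= -4 + (-20) + (-5) + (-12) + 1 = -40
|a|^2 = (-4)^2 + (-4)^2 + (-1)^2 + 3^2 + (-1)^2 = 43
|b|^2 = 1^2 + 5^2 + 5^2 + (-4)^2 + (-1)^2 = 68
(a.b)^2 = (-40)^2 = 1600
|a|^2 * |b|^2 = 43 * 68 = 2924
Result = 1600 - 2924 = -1324


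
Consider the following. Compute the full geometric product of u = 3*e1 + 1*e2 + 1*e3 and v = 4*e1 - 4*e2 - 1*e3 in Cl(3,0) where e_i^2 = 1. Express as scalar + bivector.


In Cl(3,0): e_i^2 = 1, e_ie_j = -e_je_i for i != j.
Scalar part = u . v = 3*4 + 1*(-4) + 1*(-1)
= 12 + (-4) + (-1) = 7
e12 coeff = 3*(-4) - 1*4 = -12 - 4 = -16
e13 coeff = 3*(-1) - 1*4 = -3 - 4 = -7
e23 coeff = 1*(-1) - 1*(-4) = -1 - (-4) = 3
uv = 7 - 16*e12 - 7*e13 + 3*e23


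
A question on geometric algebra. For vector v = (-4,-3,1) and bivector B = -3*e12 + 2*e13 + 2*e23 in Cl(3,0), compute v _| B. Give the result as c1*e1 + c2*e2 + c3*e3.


Left contraction v _| B = <vB>_1 (grade-1 part of the geometric product vB).
Using e1_|e12 = e2, e2_|e12 = -e1, e1_|e13 = e3, e3_|e13 = -e1, e2_|e23 = e3, e3_|e23 = -e2:
e1 coeff: -v2*b12 - v3*b13 = -(-3)*(-3) - (1)*(2) = -11
e2 coeff: v1*b12 - v3*b23 = (-4)*(-3) - (1)*(2) = 10
e3 coeff: v1*b13 + v2*b23 = (-4)*(2) + (-3)*(2) = -14
v _| B = -11*e1 + 10*e2 - 14*e3
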